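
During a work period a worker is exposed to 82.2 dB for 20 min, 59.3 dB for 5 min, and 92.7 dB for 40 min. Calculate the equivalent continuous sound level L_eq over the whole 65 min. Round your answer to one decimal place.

L_eq = 10·log₁₀[(1/T)·Σ tᵢ·10^(Lᵢ/10)] with T = 65 min.
Σ tᵢ·10^(Lᵢ/10) = 20·10^(82.2/10) + 5·10^(59.3/10) + 40·10^(92.7/10) = 7.781e+10.
L_eq = 10·log₁₀(7.781e+10/65) = 90.78 dB.

90.8 dB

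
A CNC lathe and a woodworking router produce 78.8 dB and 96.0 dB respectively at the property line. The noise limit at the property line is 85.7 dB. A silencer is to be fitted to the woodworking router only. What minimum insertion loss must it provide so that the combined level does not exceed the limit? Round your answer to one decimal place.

11.3 dB

Everything except the woodworking router sums to 10^(78.8/10) = 7.586e+07 in linear terms, 78.80 dB.
The limit corresponds to 10^(85.7/10) = 3.715e+08; subtracting the fixed part leaves 2.957e+08 for the woodworking router, i.e. 84.71 dB.
So the woodworking router must be reduced from 96.0 to 84.71 dB: IL = 11.29 dB.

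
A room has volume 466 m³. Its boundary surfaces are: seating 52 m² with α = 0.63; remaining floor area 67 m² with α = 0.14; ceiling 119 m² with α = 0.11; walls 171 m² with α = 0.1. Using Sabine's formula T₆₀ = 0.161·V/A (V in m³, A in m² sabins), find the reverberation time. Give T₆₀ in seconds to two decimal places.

Total absorption A = 52·0.63 + 67·0.14 + 119·0.11 + 171·0.1 = 72.33 m² sabins.
T₆₀ = 0.161·V/A = 0.161·466/72.33 = 1.037 s.

1.04 s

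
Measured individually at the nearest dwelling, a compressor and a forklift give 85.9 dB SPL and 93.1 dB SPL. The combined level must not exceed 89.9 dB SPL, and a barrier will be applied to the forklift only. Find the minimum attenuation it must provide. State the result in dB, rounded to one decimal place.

The untreated sources together contribute 10^(85.9/10) = 3.890e+08, i.e. 85.90 dB SPL.
The limit corresponds to 10^(89.9/10) = 9.772e+08; subtracting the fixed part leaves 5.882e+08 for the forklift, i.e. 87.70 dB SPL.
So the forklift must be reduced from 93.1 to 87.70 dB SPL: IL = 5.40 dB.

5.4 dB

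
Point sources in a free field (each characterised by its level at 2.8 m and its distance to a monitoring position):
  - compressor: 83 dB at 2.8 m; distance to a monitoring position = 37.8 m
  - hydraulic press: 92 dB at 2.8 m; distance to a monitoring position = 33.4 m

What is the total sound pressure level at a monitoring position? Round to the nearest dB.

First find each source's level at the receiver (point-source: −20·log₁₀(r/r_ref)), then combine on an intensity basis.
compressor: 83 − 20·log₁₀(37.8/2.8) = 83 − 22.61 = 60.39 dB.
hydraulic press: 92 − 20·log₁₀(33.4/2.8) = 92 − 21.53 = 70.47 dB.
Σ 10^(L/10) = 1.223e+07 → L_total = 10·log₁₀(1.223e+07) = 70.88 dB.

71 dB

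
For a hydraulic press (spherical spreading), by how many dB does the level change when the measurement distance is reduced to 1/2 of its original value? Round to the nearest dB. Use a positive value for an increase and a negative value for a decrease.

A point source loses 6 dB per doubling of distance; generally ΔL = −20·log₁₀(r₂/r₁).
ΔL = −20·log₁₀(0.5) = +6.02 dB.

+6 dB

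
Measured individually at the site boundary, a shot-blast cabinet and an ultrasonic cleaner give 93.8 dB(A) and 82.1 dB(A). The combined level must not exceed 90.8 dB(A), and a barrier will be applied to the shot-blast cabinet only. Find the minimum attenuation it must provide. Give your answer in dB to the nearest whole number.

4 dB

The untreated sources together contribute 10^(82.1/10) = 1.622e+08, i.e. 82.10 dB(A).
The limit corresponds to 10^(90.8/10) = 1.202e+09; subtracting the fixed part leaves 1.040e+09 for the shot-blast cabinet, i.e. 90.17 dB(A).
So the shot-blast cabinet must be reduced from 93.8 to 90.17 dB(A): IL = 3.63 dB.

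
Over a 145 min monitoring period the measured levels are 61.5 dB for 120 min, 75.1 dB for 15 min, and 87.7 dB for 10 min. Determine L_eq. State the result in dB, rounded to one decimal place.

76.5 dB

The energy average is taken in the linear domain: L_eq = 10·log₁₀[(Σ tᵢ·10^(Lᵢ/10))/T], T = 145 min.
Σ tᵢ·10^(Lᵢ/10) = 120·10^(61.5/10) + 15·10^(75.1/10) + 10·10^(87.7/10) = 6.543e+09.
L_eq = 10·log₁₀(6.543e+09/145) = 76.54 dB.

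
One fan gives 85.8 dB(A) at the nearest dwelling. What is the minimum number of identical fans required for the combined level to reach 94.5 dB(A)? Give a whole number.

8

The shortfall is 94.5 − 85.8 = 8.7 dB, and N units add 10·log₁₀ N, so need 10·log₁₀ N ≥ 8.7.
N ≥ 10^(8.7/10) = 7.413, so N = 8.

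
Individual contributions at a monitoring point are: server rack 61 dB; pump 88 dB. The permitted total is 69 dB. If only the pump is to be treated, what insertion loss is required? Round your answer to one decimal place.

Everything except the pump sums to 10^(61/10) = 1.259e+06 in linear terms, 61.00 dB.
The limit corresponds to 10^(69/10) = 7.943e+06; subtracting the fixed part leaves 6.684e+06 for the pump, i.e. 68.25 dB.
So the pump must be reduced from 88 to 68.25 dB: IL = 19.75 dB.

19.7 dB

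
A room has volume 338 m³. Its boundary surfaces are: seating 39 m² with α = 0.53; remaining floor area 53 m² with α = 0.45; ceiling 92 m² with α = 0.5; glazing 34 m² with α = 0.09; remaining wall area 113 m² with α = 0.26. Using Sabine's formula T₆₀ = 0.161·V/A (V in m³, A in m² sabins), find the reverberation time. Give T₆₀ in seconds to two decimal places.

0.44 s

A = Σ Sᵢαᵢ = 39·0.53 + 53·0.45 + 92·0.5 + 34·0.09 + 113·0.26 = 122.96 m².
T₆₀ = 0.161 × 338 / 122.96 = 0.443 s.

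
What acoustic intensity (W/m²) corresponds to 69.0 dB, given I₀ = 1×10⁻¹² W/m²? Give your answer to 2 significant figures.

I/I₀ = 10^(69.0/10) = 7.943e+06, so I = 7.943e+06 × 10⁻¹² W/m².

7.9e-06 W/m²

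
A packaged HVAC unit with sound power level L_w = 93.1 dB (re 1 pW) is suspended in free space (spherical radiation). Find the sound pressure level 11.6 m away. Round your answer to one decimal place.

60.8 dB

Free-field spherical radiation: L_p = L_w − 10·log₁₀(4π·r²), r = 11.6 m.
4π·r² = 1691 m², 10·log₁₀ of that is 32.281 dB.
L_p = 93.1 − 32.281 = 60.82 dB.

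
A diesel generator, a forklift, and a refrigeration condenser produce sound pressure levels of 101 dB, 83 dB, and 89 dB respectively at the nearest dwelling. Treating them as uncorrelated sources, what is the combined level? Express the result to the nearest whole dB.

Incoherent sources combine by intensity addition: L_total = 10·log₁₀(Σ 10^(L_i/10)).
Σ 10^(L/10) = 10^(101/10) + 10^(83/10) + 10^(89/10) = 1.358e+10.
L_total = 10·log₁₀(1.358e+10) = 101.33 dB.

101 dB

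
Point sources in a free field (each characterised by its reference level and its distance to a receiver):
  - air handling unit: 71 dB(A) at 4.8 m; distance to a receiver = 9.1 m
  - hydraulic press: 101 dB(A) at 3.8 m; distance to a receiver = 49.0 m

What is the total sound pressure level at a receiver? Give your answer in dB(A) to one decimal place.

79.0 dB(A)

Apply inverse-square spreading to bring every level to the receiver, then sum 10^(L/10).
air handling unit: 71 − 20·log₁₀(9.1/4.8) = 71 − 5.56 = 65.44 dB(A).
hydraulic press: 101 − 20·log₁₀(49.0/3.8) = 101 − 22.21 = 78.79 dB(A).
Σ 10^(L/10) = 7.922e+07 → L_total = 10·log₁₀(7.922e+07) = 78.99 dB(A).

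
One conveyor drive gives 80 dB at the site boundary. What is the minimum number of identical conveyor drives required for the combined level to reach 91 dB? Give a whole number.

N identical sources give L₁ + 10·log₁₀ N, so require 10·log₁₀ N ≥ 91 − 80 = 11.0 dB.
N ≥ 10^(11.0/10) = 12.589, so N = 13.

13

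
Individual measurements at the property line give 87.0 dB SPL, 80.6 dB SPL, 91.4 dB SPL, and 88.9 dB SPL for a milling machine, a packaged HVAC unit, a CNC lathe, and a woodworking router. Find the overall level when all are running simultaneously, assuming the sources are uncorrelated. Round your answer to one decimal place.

94.4 dB SPL

Incoherent sources combine by intensity addition: L_total = 10·log₁₀(Σ 10^(L_i/10)).
Σ 10^(L/10) = 10^(87.0/10) + 10^(80.6/10) + 10^(91.4/10) + 10^(88.9/10) = 2.773e+09.
L_total = 10·log₁₀(2.773e+09) = 94.43 dB SPL.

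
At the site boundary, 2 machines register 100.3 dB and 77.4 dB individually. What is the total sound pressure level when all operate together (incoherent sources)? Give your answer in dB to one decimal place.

100.3 dB

For uncorrelated sources the intensities add, so convert each level to linear form, sum, and take 10·log₁₀ of the total.
Σ 10^(L/10) = 10^(100.3/10) + 10^(77.4/10) = 1.077e+10.
L_total = 10·log₁₀(1.077e+10) = 100.32 dB.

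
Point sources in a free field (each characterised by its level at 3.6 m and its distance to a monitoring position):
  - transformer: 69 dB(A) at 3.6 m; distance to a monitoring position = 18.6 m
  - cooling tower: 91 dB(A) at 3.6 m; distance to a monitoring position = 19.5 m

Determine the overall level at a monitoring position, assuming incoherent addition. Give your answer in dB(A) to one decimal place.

76.4 dB(A)

Propagate each source to the receiver with L = L_ref − 20·log₁₀(r/r_ref), then add intensities.
transformer: 69 − 20·log₁₀(18.6/3.6) = 69 − 14.26 = 54.74 dB(A).
cooling tower: 91 − 20·log₁₀(19.5/3.6) = 91 − 14.67 = 76.33 dB(A).
Σ 10^(L/10) = 4.321e+07 → L_total = 10·log₁₀(4.321e+07) = 76.36 dB(A).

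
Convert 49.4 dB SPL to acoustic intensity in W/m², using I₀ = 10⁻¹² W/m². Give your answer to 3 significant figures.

8.71e-08 W/m²

L = 10·log₁₀(I/I₀) ⇒ I = I₀·10^(L/10) = 10⁻¹² × 10^4.94.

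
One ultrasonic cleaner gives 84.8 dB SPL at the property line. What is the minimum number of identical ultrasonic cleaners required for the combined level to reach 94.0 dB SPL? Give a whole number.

9

The shortfall is 94.0 − 84.8 = 9.2 dB, and N units add 10·log₁₀ N, so need 10·log₁₀ N ≥ 9.2.
N ≥ 10^(9.2/10) = 8.318, so N = 9.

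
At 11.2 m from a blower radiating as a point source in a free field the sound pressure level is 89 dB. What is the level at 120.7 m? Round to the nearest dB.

For a point source, L₂ = L₁ − 20·log₁₀(r₂/r₁).
L₂ = 89 − 20·log₁₀(120.7/11.2) = 89 − 20.650 = 68.35 dB.

68 dB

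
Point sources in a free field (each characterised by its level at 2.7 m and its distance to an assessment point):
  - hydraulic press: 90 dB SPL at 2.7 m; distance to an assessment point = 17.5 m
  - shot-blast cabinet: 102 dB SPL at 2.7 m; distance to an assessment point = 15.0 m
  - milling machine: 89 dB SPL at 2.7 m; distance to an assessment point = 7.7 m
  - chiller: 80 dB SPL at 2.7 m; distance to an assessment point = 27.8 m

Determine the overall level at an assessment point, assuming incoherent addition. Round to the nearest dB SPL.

Apply inverse-square spreading to bring every level to the receiver, then sum 10^(L/10).
hydraulic press: 90 − 20·log₁₀(17.5/2.7) = 90 − 16.23 = 73.77 dB SPL.
shot-blast cabinet: 102 − 20·log₁₀(15.0/2.7) = 102 − 14.89 = 87.11 dB SPL.
milling machine: 89 − 20·log₁₀(7.7/2.7) = 89 − 9.10 = 79.90 dB SPL.
chiller: 80 − 20·log₁₀(27.8/2.7) = 80 − 20.25 = 59.75 dB SPL.
Σ 10^(L/10) = 6.359e+08 → L_total = 10·log₁₀(6.359e+08) = 88.03 dB SPL.

88 dB SPL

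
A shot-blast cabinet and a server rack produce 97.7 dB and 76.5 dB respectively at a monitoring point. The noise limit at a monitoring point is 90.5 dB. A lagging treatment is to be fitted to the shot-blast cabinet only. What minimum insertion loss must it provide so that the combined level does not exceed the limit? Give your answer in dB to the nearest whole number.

Everything except the shot-blast cabinet sums to 10^(76.5/10) = 4.467e+07 in linear terms, 76.50 dB.
The limit corresponds to 10^(90.5/10) = 1.122e+09; subtracting the fixed part leaves 1.077e+09 for the shot-blast cabinet, i.e. 90.32 dB.
Required insertion loss = 97.7 − 90.32 = 7.38 dB.

7 dB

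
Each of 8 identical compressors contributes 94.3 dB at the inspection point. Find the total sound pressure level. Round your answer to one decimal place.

L_total = L₁ + 10·log₁₀ N for N identical incoherent sources.
L_total = 94.3 + 10·log₁₀(8) = 94.3 + 9.031 = 103.33 dB.

103.3 dB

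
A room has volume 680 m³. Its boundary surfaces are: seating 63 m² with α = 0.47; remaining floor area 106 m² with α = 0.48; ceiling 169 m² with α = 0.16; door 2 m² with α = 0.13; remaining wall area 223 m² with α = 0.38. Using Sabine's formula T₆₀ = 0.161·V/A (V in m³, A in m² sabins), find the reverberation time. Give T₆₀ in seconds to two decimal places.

0.57 s

Summing Sᵢαᵢ: 63·0.47 + 106·0.48 + 169·0.16 + 2·0.13 + 223·0.38 = 192.53 m².
T₆₀ = 0.161·V/A = 0.161·680/192.53 = 0.569 s.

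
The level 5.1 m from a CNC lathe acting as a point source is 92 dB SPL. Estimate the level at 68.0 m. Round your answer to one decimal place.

69.5 dB SPL

Spherical spreading from a point source gives a 20·log₁₀(r₂/r₁) drop.
L₂ = 92 − 20·log₁₀(68.0/5.1) = 92 − 22.499 = 69.50 dB SPL.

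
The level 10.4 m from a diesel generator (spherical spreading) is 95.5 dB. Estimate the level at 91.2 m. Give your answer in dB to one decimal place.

76.6 dB

Spherical spreading from a point source gives a 20·log₁₀(r₂/r₁) drop.
L₂ = 95.5 − 20·log₁₀(91.2/10.4) = 95.5 − 18.859 = 76.64 dB.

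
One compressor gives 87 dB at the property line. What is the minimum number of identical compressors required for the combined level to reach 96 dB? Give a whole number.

N identical sources give L₁ + 10·log₁₀ N, so require 10·log₁₀ N ≥ 96 − 87 = 9.0 dB.
N ≥ 10^(9.0/10) = 7.943, so N = 8.

8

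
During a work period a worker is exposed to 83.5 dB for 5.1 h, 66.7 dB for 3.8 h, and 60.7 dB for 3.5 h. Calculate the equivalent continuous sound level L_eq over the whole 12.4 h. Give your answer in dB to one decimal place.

The energy average is taken in the linear domain: L_eq = 10·log₁₀[(Σ tᵢ·10^(Lᵢ/10))/T], T = 12.4 h.
Σ tᵢ·10^(Lᵢ/10) = 5.1·10^(83.5/10) + 3.8·10^(66.7/10) + 3.5·10^(60.7/10) = 1.164e+09.
L_eq = 10·log₁₀(1.164e+09/12.4) = 79.72 dB.

79.7 dB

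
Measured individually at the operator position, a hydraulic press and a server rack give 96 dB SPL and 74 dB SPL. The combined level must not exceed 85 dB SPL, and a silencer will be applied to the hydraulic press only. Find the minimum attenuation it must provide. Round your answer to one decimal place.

Fixed contribution from the other source: Σ 10^(L/10) = 10^(74/10) = 2.512e+07 (74.00 dB SPL).
To meet 85 dB SPL overall, the treated hydraulic press may contribute at most 10^(85/10) − 2.512e+07 = 2.911e+08, i.e. 84.64 dB SPL.
Required insertion loss = 96 − 84.64 = 11.36 dB.

11.4 dB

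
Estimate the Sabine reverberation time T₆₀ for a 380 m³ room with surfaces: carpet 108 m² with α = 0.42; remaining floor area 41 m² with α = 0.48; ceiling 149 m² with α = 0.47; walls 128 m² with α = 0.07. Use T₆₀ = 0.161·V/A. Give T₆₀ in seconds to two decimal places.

A = Σ Sᵢαᵢ = 108·0.42 + 41·0.48 + 149·0.47 + 128·0.07 = 144.03 m².
T₆₀ = 0.161·V/A = 0.161·380/144.03 = 0.425 s.

0.42 s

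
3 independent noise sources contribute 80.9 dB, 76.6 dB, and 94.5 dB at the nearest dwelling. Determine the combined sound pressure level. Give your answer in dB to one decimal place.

For uncorrelated sources the intensities add, so convert each level to linear form, sum, and take 10·log₁₀ of the total.
Σ 10^(L/10) = 10^(80.9/10) + 10^(76.6/10) + 10^(94.5/10) = 2.987e+09.
L_total = 10·log₁₀(2.987e+09) = 94.75 dB.

94.8 dB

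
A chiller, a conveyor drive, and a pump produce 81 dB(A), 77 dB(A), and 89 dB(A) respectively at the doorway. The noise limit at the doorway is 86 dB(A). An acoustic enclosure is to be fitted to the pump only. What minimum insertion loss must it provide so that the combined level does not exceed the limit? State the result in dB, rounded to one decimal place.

5.5 dB

Fixed contribution from the other sources: Σ 10^(L/10) = 10^(81/10) + 10^(77/10) = 1.760e+08 (82.46 dB(A)).
To meet 86 dB(A) overall, the treated pump may contribute at most 10^(86/10) − 1.760e+08 = 2.221e+08, i.e. 83.47 dB(A).
So the pump must be reduced from 89 to 83.47 dB(A): IL = 5.53 dB.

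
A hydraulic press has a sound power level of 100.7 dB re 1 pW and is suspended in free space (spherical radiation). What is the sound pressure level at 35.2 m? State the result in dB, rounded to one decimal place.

58.8 dB

The power spreads over a sphere of area 4π·r², so L_p = L_w − 10·log₁₀(4π·r²).
4π·r² = 1.557e+04 m², 10·log₁₀ of that is 41.923 dB.
L_p = 100.7 − 41.923 = 58.78 dB.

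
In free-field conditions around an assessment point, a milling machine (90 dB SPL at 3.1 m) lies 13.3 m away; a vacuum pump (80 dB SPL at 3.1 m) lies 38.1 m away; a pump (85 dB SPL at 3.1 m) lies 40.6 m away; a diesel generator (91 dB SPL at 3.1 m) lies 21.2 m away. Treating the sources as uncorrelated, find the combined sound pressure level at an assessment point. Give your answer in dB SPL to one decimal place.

79.2 dB SPL

Propagate each source to the receiver with L = L_ref − 20·log₁₀(r/r_ref), then add intensities.
milling machine: 90 − 20·log₁₀(13.3/3.1) = 90 − 12.65 = 77.35 dB SPL.
vacuum pump: 80 − 20·log₁₀(38.1/3.1) = 80 − 21.79 = 58.21 dB SPL.
pump: 85 − 20·log₁₀(40.6/3.1) = 85 − 22.34 = 62.66 dB SPL.
diesel generator: 91 − 20·log₁₀(21.2/3.1) = 91 − 16.70 = 74.30 dB SPL.
Σ 10^(L/10) = 8.375e+07 → L_total = 10·log₁₀(8.375e+07) = 79.23 dB SPL.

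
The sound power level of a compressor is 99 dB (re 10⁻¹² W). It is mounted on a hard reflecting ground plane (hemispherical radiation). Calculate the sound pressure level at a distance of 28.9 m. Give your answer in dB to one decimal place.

Free-field hemispherical radiation: L_p = L_w − 10·log₁₀(2π·r²), r = 28.9 m.
2π·r² = 5248 m², 10·log₁₀ of that is 37.200 dB.
L_p = 99 − 37.200 = 61.80 dB.

61.8 dB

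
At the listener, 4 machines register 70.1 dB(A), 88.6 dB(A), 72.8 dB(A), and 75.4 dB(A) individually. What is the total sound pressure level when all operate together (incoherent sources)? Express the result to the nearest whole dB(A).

89 dB(A)

For uncorrelated sources the intensities add, so convert each level to linear form, sum, and take 10·log₁₀ of the total.
Σ 10^(L/10) = 10^(70.1/10) + 10^(88.6/10) + 10^(72.8/10) + 10^(75.4/10) = 7.884e+08.
L_total = 10·log₁₀(7.884e+08) = 88.97 dB(A).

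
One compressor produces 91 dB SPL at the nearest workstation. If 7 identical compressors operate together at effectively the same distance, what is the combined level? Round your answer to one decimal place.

L_total = L₁ + 10·log₁₀ N for N identical incoherent sources.
L_total = 91 + 10·log₁₀(7) = 91 + 8.451 = 99.45 dB SPL.

99.5 dB SPL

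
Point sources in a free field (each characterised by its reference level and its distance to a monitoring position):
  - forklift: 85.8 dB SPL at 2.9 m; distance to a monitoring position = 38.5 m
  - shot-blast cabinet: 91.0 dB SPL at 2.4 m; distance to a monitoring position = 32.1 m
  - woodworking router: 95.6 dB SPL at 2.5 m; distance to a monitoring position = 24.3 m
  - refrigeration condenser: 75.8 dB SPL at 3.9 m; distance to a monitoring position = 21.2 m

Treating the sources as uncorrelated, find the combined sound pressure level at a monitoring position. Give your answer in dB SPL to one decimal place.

Apply inverse-square spreading to bring every level to the receiver, then sum 10^(L/10).
forklift: 85.8 − 20·log₁₀(38.5/2.9) = 85.8 − 22.46 = 63.34 dB SPL.
shot-blast cabinet: 91.0 − 20·log₁₀(32.1/2.4) = 91.0 − 22.53 = 68.47 dB SPL.
woodworking router: 95.6 − 20·log₁₀(24.3/2.5) = 95.6 − 19.75 = 75.85 dB SPL.
refrigeration condenser: 75.8 − 20·log₁₀(21.2/3.9) = 75.8 − 14.71 = 61.09 dB SPL.
Σ 10^(L/10) = 4.891e+07 → L_total = 10·log₁₀(4.891e+07) = 76.89 dB SPL.

76.9 dB SPL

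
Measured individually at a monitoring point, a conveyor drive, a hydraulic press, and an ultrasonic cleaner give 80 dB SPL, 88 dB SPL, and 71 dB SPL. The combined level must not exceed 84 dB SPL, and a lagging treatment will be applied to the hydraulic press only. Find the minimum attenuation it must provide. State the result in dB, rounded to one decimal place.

Fixed contribution from the other sources: Σ 10^(L/10) = 10^(80/10) + 10^(71/10) = 1.126e+08 (80.51 dB SPL).
The limit corresponds to 10^(84/10) = 2.512e+08; subtracting the fixed part leaves 1.386e+08 for the hydraulic press, i.e. 81.42 dB SPL.
Required insertion loss = 88 − 81.42 = 6.58 dB.

6.6 dB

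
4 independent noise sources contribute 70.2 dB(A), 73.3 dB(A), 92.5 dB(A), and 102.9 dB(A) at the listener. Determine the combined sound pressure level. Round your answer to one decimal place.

103.3 dB(A)

For uncorrelated sources the intensities add, so convert each level to linear form, sum, and take 10·log₁₀ of the total.
Σ 10^(L/10) = 10^(70.2/10) + 10^(73.3/10) + 10^(92.5/10) + 10^(102.9/10) = 2.131e+10.
L_total = 10·log₁₀(2.131e+10) = 103.29 dB(A).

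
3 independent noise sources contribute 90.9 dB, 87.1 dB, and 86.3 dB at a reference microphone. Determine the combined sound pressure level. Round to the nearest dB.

93 dB

For uncorrelated sources the intensities add, so convert each level to linear form, sum, and take 10·log₁₀ of the total.
Σ 10^(L/10) = 10^(90.9/10) + 10^(87.1/10) + 10^(86.3/10) = 2.170e+09.
L_total = 10·log₁₀(2.170e+09) = 93.36 dB.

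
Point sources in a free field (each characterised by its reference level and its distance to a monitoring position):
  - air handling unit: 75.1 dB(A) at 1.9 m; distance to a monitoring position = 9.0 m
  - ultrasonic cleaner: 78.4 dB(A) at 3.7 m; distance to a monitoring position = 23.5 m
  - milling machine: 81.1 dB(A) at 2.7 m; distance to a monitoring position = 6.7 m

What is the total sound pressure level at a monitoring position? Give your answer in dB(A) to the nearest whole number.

Propagate each source to the receiver with L = L_ref − 20·log₁₀(r/r_ref), then add intensities.
air handling unit: 75.1 − 20·log₁₀(9.0/1.9) = 75.1 − 13.51 = 61.59 dB(A).
ultrasonic cleaner: 78.4 − 20·log₁₀(23.5/3.7) = 78.4 − 16.06 = 62.34 dB(A).
milling machine: 81.1 − 20·log₁₀(6.7/2.7) = 81.1 − 7.89 = 73.21 dB(A).
Σ 10^(L/10) = 2.408e+07 → L_total = 10·log₁₀(2.408e+07) = 73.82 dB(A).

74 dB(A)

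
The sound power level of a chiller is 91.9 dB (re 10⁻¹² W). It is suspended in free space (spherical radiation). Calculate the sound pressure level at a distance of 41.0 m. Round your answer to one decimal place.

L_p = L_w − 10·log₁₀(4π·r²) with r = 41.0 m.
4π·r² = 2.112e+04 m², 10·log₁₀ of that is 43.248 dB.
L_p = 91.9 − 43.248 = 48.65 dB.

48.7 dB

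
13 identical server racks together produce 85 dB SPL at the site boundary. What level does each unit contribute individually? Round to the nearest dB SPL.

Dividing the total intensity by 13 lowers the level by 10·log₁₀ 13 = 11.139 dB: L₁ = 85 − 11.139.

74 dB SPL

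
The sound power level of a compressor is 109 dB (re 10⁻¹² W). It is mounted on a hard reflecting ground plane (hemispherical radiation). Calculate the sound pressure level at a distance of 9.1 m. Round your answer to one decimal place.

L_p = L_w − 10·log₁₀(2π·r²) with r = 9.1 m.
2π·r² = 520.3 m², 10·log₁₀ of that is 27.163 dB.
L_p = 109 − 27.163 = 81.84 dB.

81.8 dB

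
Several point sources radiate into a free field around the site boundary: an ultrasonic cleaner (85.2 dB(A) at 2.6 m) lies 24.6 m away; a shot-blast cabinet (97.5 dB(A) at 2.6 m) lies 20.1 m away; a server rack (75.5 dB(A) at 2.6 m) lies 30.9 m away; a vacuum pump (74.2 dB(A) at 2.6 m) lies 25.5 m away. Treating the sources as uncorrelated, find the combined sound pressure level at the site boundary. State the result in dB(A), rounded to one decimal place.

79.9 dB(A)

First find each source's level at the receiver (point-source: −20·log₁₀(r/r_ref)), then combine on an intensity basis.
ultrasonic cleaner: 85.2 − 20·log₁₀(24.6/2.6) = 85.2 − 19.52 = 65.68 dB(A).
shot-blast cabinet: 97.5 − 20·log₁₀(20.1/2.6) = 97.5 − 17.76 = 79.74 dB(A).
server rack: 75.5 − 20·log₁₀(30.9/2.6) = 75.5 − 21.50 = 54.00 dB(A).
vacuum pump: 74.2 − 20·log₁₀(25.5/2.6) = 74.2 − 19.83 = 54.37 dB(A).
Σ 10^(L/10) = 9.832e+07 → L_total = 10·log₁₀(9.832e+07) = 79.93 dB(A).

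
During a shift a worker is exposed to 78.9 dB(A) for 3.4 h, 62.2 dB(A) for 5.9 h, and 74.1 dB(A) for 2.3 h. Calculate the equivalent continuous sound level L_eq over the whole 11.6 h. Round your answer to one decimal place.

Weight each interval's intensity by its duration and average over T = 11.6 h:
Σ tᵢ·10^(Lᵢ/10) = 3.4·10^(78.9/10) + 5.9·10^(62.2/10) + 2.3·10^(74.1/10) = 3.328e+08.
L_eq = 10·log₁₀(3.328e+08/11.6) = 74.58 dB(A).

74.6 dB(A)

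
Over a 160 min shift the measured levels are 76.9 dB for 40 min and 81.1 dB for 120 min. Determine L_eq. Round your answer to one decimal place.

80.4 dB

Weight each interval's intensity by its duration and average over T = 160 min:
Σ tᵢ·10^(Lᵢ/10) = 40·10^(76.9/10) + 120·10^(81.1/10) = 1.742e+10.
L_eq = 10·log₁₀(1.742e+10/160) = 80.37 dB.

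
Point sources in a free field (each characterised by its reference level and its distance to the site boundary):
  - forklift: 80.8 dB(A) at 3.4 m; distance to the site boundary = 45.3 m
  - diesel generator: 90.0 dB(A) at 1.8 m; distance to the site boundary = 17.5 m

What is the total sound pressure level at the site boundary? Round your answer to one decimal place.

70.5 dB(A)

First find each source's level at the receiver (point-source: −20·log₁₀(r/r_ref)), then combine on an intensity basis.
forklift: 80.8 − 20·log₁₀(45.3/3.4) = 80.8 − 22.49 = 58.31 dB(A).
diesel generator: 90.0 − 20·log₁₀(17.5/1.8) = 90.0 − 19.76 = 70.24 dB(A).
Σ 10^(L/10) = 1.126e+07 → L_total = 10·log₁₀(1.126e+07) = 70.51 dB(A).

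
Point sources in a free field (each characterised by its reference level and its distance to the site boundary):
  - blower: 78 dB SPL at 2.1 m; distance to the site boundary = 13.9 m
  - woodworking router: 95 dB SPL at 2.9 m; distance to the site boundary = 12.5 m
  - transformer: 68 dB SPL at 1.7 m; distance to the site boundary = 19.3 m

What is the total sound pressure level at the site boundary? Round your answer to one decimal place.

82.3 dB SPL

First find each source's level at the receiver (point-source: −20·log₁₀(r/r_ref)), then combine on an intensity basis.
blower: 78 − 20·log₁₀(13.9/2.1) = 78 − 16.42 = 61.58 dB SPL.
woodworking router: 95 − 20·log₁₀(12.5/2.9) = 95 − 12.69 = 82.31 dB SPL.
transformer: 68 − 20·log₁₀(19.3/1.7) = 68 − 21.10 = 46.90 dB SPL.
Σ 10^(L/10) = 1.717e+08 → L_total = 10·log₁₀(1.717e+08) = 82.35 dB SPL.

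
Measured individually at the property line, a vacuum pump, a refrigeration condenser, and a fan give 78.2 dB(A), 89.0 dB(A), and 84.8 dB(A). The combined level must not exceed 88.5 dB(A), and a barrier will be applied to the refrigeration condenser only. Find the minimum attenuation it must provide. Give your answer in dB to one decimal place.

3.7 dB

The untreated sources together contribute 10^(78.2/10) + 10^(84.8/10) = 3.681e+08, i.e. 85.66 dB(A).
The limit corresponds to 10^(88.5/10) = 7.079e+08; subtracting the fixed part leaves 3.399e+08 for the refrigeration condenser, i.e. 85.31 dB(A).
Required insertion loss = 89.0 − 85.31 = 3.69 dB.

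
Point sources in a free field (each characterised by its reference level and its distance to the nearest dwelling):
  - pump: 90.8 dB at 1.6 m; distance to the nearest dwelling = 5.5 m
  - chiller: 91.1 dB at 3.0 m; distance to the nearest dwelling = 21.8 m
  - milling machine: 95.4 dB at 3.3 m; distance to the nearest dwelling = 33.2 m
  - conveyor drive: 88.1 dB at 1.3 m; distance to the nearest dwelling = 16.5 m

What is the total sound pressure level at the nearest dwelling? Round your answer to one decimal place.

Apply inverse-square spreading to bring every level to the receiver, then sum 10^(L/10).
pump: 90.8 − 20·log₁₀(5.5/1.6) = 90.8 − 10.72 = 80.08 dB.
chiller: 91.1 − 20·log₁₀(21.8/3.0) = 91.1 − 17.23 = 73.87 dB.
milling machine: 95.4 − 20·log₁₀(33.2/3.3) = 95.4 − 20.05 = 75.35 dB.
conveyor drive: 88.1 − 20·log₁₀(16.5/1.3) = 88.1 − 22.07 = 66.03 dB.
Σ 10^(L/10) = 1.644e+08 → L_total = 10·log₁₀(1.644e+08) = 82.16 dB.

82.2 dB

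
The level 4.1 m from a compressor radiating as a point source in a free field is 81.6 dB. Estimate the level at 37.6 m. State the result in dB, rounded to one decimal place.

For a point source, L₂ = L₁ − 20·log₁₀(r₂/r₁).
L₂ = 81.6 − 20·log₁₀(37.6/4.1) = 81.6 − 19.248 = 62.35 dB.

62.4 dB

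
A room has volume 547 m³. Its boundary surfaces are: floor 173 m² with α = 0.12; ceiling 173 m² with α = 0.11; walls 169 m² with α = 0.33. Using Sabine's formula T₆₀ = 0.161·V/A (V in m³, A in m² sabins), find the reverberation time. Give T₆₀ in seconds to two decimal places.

0.92 s

Summing Sᵢαᵢ: 173·0.12 + 173·0.11 + 169·0.33 = 95.56 m².
T₆₀ = 0.161·V/A = 0.161·547/95.56 = 0.922 s.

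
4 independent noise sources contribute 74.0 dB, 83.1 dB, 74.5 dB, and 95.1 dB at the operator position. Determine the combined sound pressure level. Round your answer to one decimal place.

Incoherent sources combine by intensity addition: L_total = 10·log₁₀(Σ 10^(L_i/10)).
Σ 10^(L/10) = 10^(74.0/10) + 10^(83.1/10) + 10^(74.5/10) + 10^(95.1/10) = 3.493e+09.
L_total = 10·log₁₀(3.493e+09) = 95.43 dB.

95.4 dB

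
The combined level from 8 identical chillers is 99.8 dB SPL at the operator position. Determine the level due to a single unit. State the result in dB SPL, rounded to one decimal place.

8 equal contributions raise the level by 10·log₁₀ 8 = 9.031 dB, so each unit alone gives 99.8 − 9.031.

90.8 dB SPL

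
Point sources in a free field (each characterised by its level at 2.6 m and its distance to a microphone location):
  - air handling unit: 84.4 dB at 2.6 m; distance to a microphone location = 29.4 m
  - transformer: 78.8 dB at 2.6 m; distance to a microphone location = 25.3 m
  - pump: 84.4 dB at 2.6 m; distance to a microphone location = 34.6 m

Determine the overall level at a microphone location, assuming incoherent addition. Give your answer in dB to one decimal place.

Apply inverse-square spreading to bring every level to the receiver, then sum 10^(L/10).
air handling unit: 84.4 − 20·log₁₀(29.4/2.6) = 84.4 − 21.07 = 63.33 dB.
transformer: 78.8 − 20·log₁₀(25.3/2.6) = 78.8 − 19.76 = 59.04 dB.
pump: 84.4 − 20·log₁₀(34.6/2.6) = 84.4 − 22.48 = 61.92 dB.
Σ 10^(L/10) = 4.510e+06 → L_total = 10·log₁₀(4.510e+06) = 66.54 dB.

66.5 dB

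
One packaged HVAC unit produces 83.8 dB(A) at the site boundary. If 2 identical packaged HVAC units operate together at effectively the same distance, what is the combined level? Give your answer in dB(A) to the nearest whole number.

87 dB(A)

L_total = L₁ + 10·log₁₀ N for N identical incoherent sources.
L_total = 83.8 + 10·log₁₀(2) = 83.8 + 3.010 = 86.81 dB(A).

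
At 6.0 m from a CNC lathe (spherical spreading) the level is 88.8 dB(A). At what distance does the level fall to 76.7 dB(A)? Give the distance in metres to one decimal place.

24.2 m

For a point source L₁ − L₂ = 20·log₁₀(r₂/r₁), so r₂ = r₁·10^((L₁−L₂)/20).
r₂ = 6.0·10^((88.8−76.7)/20) = 6.0·10^(12.1/20) = 24.16 m.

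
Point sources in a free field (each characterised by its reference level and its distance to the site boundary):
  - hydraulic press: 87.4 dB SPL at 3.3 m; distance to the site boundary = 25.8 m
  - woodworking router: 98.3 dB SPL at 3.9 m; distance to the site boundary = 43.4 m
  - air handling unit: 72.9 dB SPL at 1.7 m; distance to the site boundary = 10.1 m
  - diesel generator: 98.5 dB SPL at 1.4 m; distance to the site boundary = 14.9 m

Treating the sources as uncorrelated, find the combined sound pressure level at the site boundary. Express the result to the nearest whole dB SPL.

Apply inverse-square spreading to bring every level to the receiver, then sum 10^(L/10).
hydraulic press: 87.4 − 20·log₁₀(25.8/3.3) = 87.4 − 17.86 = 69.54 dB SPL.
woodworking router: 98.3 − 20·log₁₀(43.4/3.9) = 98.3 − 20.93 = 77.37 dB SPL.
air handling unit: 72.9 − 20·log₁₀(10.1/1.7) = 72.9 − 15.48 = 57.42 dB SPL.
diesel generator: 98.5 − 20·log₁₀(14.9/1.4) = 98.5 − 20.54 = 77.96 dB SPL.
Σ 10^(L/10) = 1.266e+08 → L_total = 10·log₁₀(1.266e+08) = 81.03 dB SPL.

81 dB SPL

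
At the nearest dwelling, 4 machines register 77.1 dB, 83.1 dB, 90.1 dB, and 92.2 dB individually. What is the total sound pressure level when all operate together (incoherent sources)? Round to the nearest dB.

95 dB

Incoherent sources combine by intensity addition: L_total = 10·log₁₀(Σ 10^(L_i/10)).
Σ 10^(L/10) = 10^(77.1/10) + 10^(83.1/10) + 10^(90.1/10) + 10^(92.2/10) = 2.938e+09.
L_total = 10·log₁₀(2.938e+09) = 94.68 dB.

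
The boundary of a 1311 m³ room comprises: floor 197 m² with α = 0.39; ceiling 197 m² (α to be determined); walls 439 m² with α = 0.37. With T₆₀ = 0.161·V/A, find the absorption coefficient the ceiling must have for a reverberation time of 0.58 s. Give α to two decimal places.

0.63

A = 0.161·V/T₆₀ = 0.161·1311/0.58 = 363.92 m² sabins.
Absorption from the other surfaces = 197·0.39 + 439·0.37 = 239.26 m², so the ceiling must supply 124.66 m² over 197 m².
α = 124.66/197 = 0.633.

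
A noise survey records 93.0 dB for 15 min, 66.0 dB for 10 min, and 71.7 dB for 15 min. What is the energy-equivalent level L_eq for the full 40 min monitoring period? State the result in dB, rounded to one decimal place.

Weight each interval's intensity by its duration and average over T = 40 min:
Σ tᵢ·10^(Lᵢ/10) = 15·10^(93.0/10) + 10·10^(66.0/10) + 15·10^(71.7/10) = 3.019e+10.
L_eq = 10·log₁₀(3.019e+10/40) = 88.78 dB.

88.8 dB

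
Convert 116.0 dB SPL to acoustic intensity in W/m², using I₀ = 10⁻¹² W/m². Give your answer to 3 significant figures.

0.398 W/m²

L = 10·log₁₀(I/I₀) ⇒ I = I₀·10^(L/10) = 10⁻¹² × 10^11.60.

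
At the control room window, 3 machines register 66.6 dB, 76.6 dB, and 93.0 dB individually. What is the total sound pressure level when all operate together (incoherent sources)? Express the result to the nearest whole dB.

93 dB

Incoherent sources combine by intensity addition: L_total = 10·log₁₀(Σ 10^(L_i/10)).
Σ 10^(L/10) = 10^(66.6/10) + 10^(76.6/10) + 10^(93.0/10) = 2.046e+09.
L_total = 10·log₁₀(2.046e+09) = 93.11 dB.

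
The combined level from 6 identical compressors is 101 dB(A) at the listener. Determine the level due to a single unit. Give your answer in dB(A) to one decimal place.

6 equal contributions raise the level by 10·log₁₀ 6 = 7.782 dB, so each unit alone gives 101 − 7.782.

93.2 dB(A)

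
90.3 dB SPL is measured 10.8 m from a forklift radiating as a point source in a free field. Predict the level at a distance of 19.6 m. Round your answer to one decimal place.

85.1 dB SPL

For a point source, L₂ = L₁ − 20·log₁₀(r₂/r₁).
L₂ = 90.3 − 20·log₁₀(19.6/10.8) = 90.3 − 5.177 = 85.12 dB SPL.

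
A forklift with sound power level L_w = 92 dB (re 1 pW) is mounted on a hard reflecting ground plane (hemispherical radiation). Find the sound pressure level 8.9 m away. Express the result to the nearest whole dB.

65 dB

Free-field hemispherical radiation: L_p = L_w − 10·log₁₀(2π·r²), r = 8.9 m.
2π·r² = 497.7 m², 10·log₁₀ of that is 26.970 dB.
L_p = 92 − 26.970 = 65.03 dB.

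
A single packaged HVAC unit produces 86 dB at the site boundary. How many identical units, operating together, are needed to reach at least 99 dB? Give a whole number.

20

Need L₁ + 10·log₁₀ N ≥ 99, i.e. log₁₀ N ≥ 1.30.
N ≥ 10^(13.0/10) = 19.953, so N = 20.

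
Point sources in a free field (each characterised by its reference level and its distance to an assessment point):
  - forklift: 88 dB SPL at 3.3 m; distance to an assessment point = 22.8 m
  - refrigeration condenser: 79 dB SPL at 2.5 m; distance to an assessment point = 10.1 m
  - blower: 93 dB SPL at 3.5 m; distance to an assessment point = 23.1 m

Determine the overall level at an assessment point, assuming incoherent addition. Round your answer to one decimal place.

Apply inverse-square spreading to bring every level to the receiver, then sum 10^(L/10).
forklift: 88 − 20·log₁₀(22.8/3.3) = 88 − 16.79 = 71.21 dB SPL.
refrigeration condenser: 79 − 20·log₁₀(10.1/2.5) = 79 − 12.13 = 66.87 dB SPL.
blower: 93 − 20·log₁₀(23.1/3.5) = 93 − 16.39 = 76.61 dB SPL.
Σ 10^(L/10) = 6.389e+07 → L_total = 10·log₁₀(6.389e+07) = 78.05 dB SPL.

78.1 dB SPL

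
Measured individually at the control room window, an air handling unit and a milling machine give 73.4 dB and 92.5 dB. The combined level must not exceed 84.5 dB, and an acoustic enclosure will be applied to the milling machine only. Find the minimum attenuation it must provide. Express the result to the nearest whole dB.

Everything except the milling machine sums to 10^(73.4/10) = 2.188e+07 in linear terms, 73.40 dB.
The limit corresponds to 10^(84.5/10) = 2.818e+08; subtracting the fixed part leaves 2.600e+08 for the milling machine, i.e. 84.15 dB.
So the milling machine must be reduced from 92.5 to 84.15 dB: IL = 8.35 dB.

8 dB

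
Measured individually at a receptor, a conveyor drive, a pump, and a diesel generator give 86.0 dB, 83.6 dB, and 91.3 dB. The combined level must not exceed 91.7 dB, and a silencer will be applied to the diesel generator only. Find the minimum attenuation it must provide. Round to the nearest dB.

Everything except the diesel generator sums to 10^(86.0/10) + 10^(83.6/10) = 6.272e+08 in linear terms, 87.97 dB.
The limit corresponds to 10^(91.7/10) = 1.479e+09; subtracting the fixed part leaves 8.519e+08 for the diesel generator, i.e. 89.30 dB.
Required insertion loss = 91.3 − 89.30 = 2.00 dB.

2 dB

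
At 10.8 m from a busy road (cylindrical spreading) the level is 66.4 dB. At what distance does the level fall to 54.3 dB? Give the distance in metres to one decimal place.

Line-source spreading drops the level by 10·log₁₀(r₂/r₁); inverting, r₂/r₁ = 10^(ΔL/10).
r₂ = 10.8·10^((66.4−54.3)/10) = 10.8·10^(12.1/10) = 175.16 m.

175.2 m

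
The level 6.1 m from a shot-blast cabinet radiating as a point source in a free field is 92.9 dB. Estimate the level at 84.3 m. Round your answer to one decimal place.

For a point source, L₂ = L₁ − 20·log₁₀(r₂/r₁).
L₂ = 92.9 − 20·log₁₀(84.3/6.1) = 92.9 − 22.810 = 70.09 dB.

70.1 dB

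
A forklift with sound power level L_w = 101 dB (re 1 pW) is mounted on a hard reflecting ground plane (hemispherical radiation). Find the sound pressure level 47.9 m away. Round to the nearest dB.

Free-field hemispherical radiation: L_p = L_w − 10·log₁₀(2π·r²), r = 47.9 m.
2π·r² = 1.442e+04 m², 10·log₁₀ of that is 41.589 dB.
L_p = 101 − 41.589 = 59.41 dB.

59 dB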